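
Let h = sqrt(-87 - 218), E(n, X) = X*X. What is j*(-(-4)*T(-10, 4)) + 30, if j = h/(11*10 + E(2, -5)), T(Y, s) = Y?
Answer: 30 - 8*I*sqrt(305)/27 ≈ 30.0 - 5.1746*I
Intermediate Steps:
E(n, X) = X**2
h = I*sqrt(305) (h = sqrt(-305) = I*sqrt(305) ≈ 17.464*I)
j = I*sqrt(305)/135 (j = (I*sqrt(305))/(11*10 + (-5)**2) = (I*sqrt(305))/(110 + 25) = (I*sqrt(305))/135 = (I*sqrt(305))*(1/135) = I*sqrt(305)/135 ≈ 0.12936*I)
j*(-(-4)*T(-10, 4)) + 30 = (I*sqrt(305)/135)*(-(-4)*(-10)) + 30 = (I*sqrt(305)/135)*(-1*40) + 30 = (I*sqrt(305)/135)*(-40) + 30 = -8*I*sqrt(305)/27 + 30 = 30 - 8*I*sqrt(305)/27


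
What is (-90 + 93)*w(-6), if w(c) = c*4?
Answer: -72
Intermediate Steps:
w(c) = 4*c
(-90 + 93)*w(-6) = (-90 + 93)*(4*(-6)) = 3*(-24) = -72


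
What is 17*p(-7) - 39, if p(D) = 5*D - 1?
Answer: -651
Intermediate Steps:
p(D) = -1 + 5*D
17*p(-7) - 39 = 17*(-1 + 5*(-7)) - 39 = 17*(-1 - 35) - 39 = 17*(-36) - 39 = -612 - 39 = -651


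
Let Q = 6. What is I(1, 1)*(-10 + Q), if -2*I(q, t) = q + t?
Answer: 4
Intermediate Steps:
I(q, t) = -q/2 - t/2 (I(q, t) = -(q + t)/2 = -q/2 - t/2)
I(1, 1)*(-10 + Q) = (-½*1 - ½*1)*(-10 + 6) = (-½ - ½)*(-4) = -1*(-4) = 4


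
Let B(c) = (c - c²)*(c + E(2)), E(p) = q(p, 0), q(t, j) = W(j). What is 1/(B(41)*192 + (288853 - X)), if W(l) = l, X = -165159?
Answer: -1/12456068 ≈ -8.0282e-8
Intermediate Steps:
q(t, j) = j
E(p) = 0
B(c) = c*(c - c²) (B(c) = (c - c²)*(c + 0) = (c - c²)*c = c*(c - c²))
1/(B(41)*192 + (288853 - X)) = 1/((41²*(1 - 1*41))*192 + (288853 - 1*(-165159))) = 1/((1681*(1 - 41))*192 + (288853 + 165159)) = 1/((1681*(-40))*192 + 454012) = 1/(-67240*192 + 454012) = 1/(-12910080 + 454012) = 1/(-12456068) = -1/12456068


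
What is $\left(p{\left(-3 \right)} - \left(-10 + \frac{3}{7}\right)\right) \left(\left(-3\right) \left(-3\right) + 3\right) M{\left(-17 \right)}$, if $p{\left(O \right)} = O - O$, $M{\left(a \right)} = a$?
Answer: $- \frac{13668}{7} \approx -1952.6$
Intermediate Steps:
$p{\left(O \right)} = 0$
$\left(p{\left(-3 \right)} - \left(-10 + \frac{3}{7}\right)\right) \left(\left(-3\right) \left(-3\right) + 3\right) M{\left(-17 \right)} = \left(0 - \left(-10 + \frac{3}{7}\right)\right) \left(\left(-3\right) \left(-3\right) + 3\right) \left(-17\right) = \left(0 - - \frac{67}{7}\right) \left(9 + 3\right) \left(-17\right) = \left(0 + \left(10 - \frac{3}{7}\right)\right) 12 \left(-17\right) = \left(0 + \frac{67}{7}\right) 12 \left(-17\right) = \frac{67}{7} \cdot 12 \left(-17\right) = \frac{804}{7} \left(-17\right) = - \frac{13668}{7}$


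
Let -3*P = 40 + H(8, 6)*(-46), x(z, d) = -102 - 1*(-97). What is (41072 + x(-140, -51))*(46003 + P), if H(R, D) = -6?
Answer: 1884879477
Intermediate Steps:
x(z, d) = -5 (x(z, d) = -102 + 97 = -5)
P = -316/3 (P = -(40 - 6*(-46))/3 = -(40 + 276)/3 = -⅓*316 = -316/3 ≈ -105.33)
(41072 + x(-140, -51))*(46003 + P) = (41072 - 5)*(46003 - 316/3) = 41067*(137693/3) = 1884879477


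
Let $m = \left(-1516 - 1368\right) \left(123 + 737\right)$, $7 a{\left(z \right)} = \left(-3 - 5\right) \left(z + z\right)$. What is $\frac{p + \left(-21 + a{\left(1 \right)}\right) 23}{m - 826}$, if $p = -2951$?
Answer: $\frac{12203}{8683731} \approx 0.0014053$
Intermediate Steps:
$a{\left(z \right)} = - \frac{16 z}{7}$ ($a{\left(z \right)} = \frac{\left(-3 - 5\right) \left(z + z\right)}{7} = \frac{\left(-8\right) 2 z}{7} = \frac{\left(-16\right) z}{7} = - \frac{16 z}{7}$)
$m = -2480240$ ($m = \left(-2884\right) 860 = -2480240$)
$\frac{p + \left(-21 + a{\left(1 \right)}\right) 23}{m - 826} = \frac{-2951 + \left(-21 - \frac{16}{7}\right) 23}{-2480240 - 826} = \frac{-2951 + \left(-21 - \frac{16}{7}\right) 23}{-2481066} = \left(-2951 - \frac{3749}{7}\right) \left(- \frac{1}{2481066}\right) = \left(- \frac{24406}{7}\right) \left(- \frac{1}{2481066}\right) = \frac{12203}{8683731}$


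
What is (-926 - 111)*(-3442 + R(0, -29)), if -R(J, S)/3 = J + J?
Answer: 3569354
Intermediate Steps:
R(J, S) = -6*J (R(J, S) = -3*(J + J) = -6*J)
(-926 - 111)*(-3442 + R(0, -29)) = (-926 - 111)*(-3442 - 6*0) = -1037*(-3442 + 0) = -1037*(-3442) = 3569354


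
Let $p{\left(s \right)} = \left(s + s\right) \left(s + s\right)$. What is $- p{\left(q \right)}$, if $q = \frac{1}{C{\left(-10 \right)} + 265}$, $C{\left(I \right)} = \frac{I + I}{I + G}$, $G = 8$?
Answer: $- \frac{4}{75625} \approx -5.2893 \cdot 10^{-5}$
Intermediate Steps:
$C{\left(I \right)} = \frac{2 I}{8 + I}$ ($C{\left(I \right)} = \frac{I + I}{I + 8} = \frac{2 I}{8 + I}$)
$q = \frac{1}{275}$ ($q = \frac{1}{2 \left(-10\right) \frac{1}{8 - 10} + 265} = \frac{1}{2 \left(-10\right) \frac{1}{-2} + 265} = \frac{1}{2 \left(-10\right) \left(- \frac{1}{2}\right) + 265} = \frac{1}{10 + 265} = \frac{1}{275} \approx 0.0036364$)
$p{\left(s \right)} = 4 s^{2}$ ($p{\left(s \right)} = 2 s 2 s = 4 s^{2}$)
$- p{\left(q \right)} = - \frac{4}{75625}$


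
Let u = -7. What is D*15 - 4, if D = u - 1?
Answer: -124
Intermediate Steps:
D = -8 (D = -7 - 1 = -8)
D*15 - 4 = -8*15 - 4 = -120 - 4 = -124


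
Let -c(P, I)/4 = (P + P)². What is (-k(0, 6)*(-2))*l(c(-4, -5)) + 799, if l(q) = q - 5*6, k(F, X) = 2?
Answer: -345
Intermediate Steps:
c(P, I) = -16*P² (c(P, I) = -4*(P + P)² = -4*4*P² = -16*P²)
l(q) = -30 + q (l(q) = q - 30 = -30 + q)
(-k(0, 6)*(-2))*l(c(-4, -5)) + 799 = (-1*2*(-2))*(-30 - 16*(-4)²) + 799 = (-2*(-2))*(-30 - 16*16) + 799 = 4*(-30 - 256) + 799 = 4*(-286) + 799 = -1144 + 799 = -345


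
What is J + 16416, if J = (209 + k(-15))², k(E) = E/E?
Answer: 60516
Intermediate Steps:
k(E) = 1
J = 44100 (J = (209 + 1)² = 210² = 44100)
J + 16416 = 44100 + 16416 = 60516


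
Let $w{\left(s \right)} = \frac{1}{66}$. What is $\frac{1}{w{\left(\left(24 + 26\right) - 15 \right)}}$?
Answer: $66$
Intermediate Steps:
$w{\left(s \right)} = \frac{1}{66}$
$\frac{1}{w{\left(\left(24 + 26\right) - 15 \right)}} = \frac{1}{\frac{1}{66}} = 66$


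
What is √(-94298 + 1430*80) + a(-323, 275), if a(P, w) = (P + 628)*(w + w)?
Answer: 167750 + 23*√38 ≈ 1.6789e+5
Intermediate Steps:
a(P, w) = 2*w*(628 + P) (a(P, w) = (628 + P)*(2*w) = 2*w*(628 + P))
√(-94298 + 1430*80) + a(-323, 275) = √(-94298 + 1430*80) + 2*275*(628 - 323) = √(-94298 + 114400) + 2*275*305 = √20102 + 167750 = 23*√38 + 167750 = 167750 + 23*√38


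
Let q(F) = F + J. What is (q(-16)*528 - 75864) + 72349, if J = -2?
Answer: -13019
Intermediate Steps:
q(F) = -2 + F (q(F) = F - 2 = -2 + F)
(q(-16)*528 - 75864) + 72349 = ((-2 - 16)*528 - 75864) + 72349 = (-18*528 - 75864) + 72349 = (-9504 - 75864) + 72349 = -85368 + 72349 = -13019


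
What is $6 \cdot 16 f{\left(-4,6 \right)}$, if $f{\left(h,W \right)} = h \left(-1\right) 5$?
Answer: $1920$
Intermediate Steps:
$f{\left(h,W \right)} = - 5 h$ ($f{\left(h,W \right)} = - h 5 = - 5 h$)
$6 \cdot 16 f{\left(-4,6 \right)} = 6 \cdot 16 \left(\left(-5\right) \left(-4\right)\right) = 96 \cdot 20 = 1920$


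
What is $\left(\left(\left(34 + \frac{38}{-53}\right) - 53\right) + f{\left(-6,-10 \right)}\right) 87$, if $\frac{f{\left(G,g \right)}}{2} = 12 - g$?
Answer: $\frac{111969}{53} \approx 2112.6$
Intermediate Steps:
$f{\left(G,g \right)} = 24 - 2 g$ ($f{\left(G,g \right)} = 2 \left(12 - g\right) = 24 - 2 g$)
$\left(\left(\left(34 + \frac{38}{-53}\right) - 53\right) + f{\left(-6,-10 \right)}\right) 87 = \left(\left(\left(34 + \frac{38}{-53}\right) - 53\right) + \left(24 - -20\right)\right) 87 = \left(\left(\left(34 + 38 \left(- \frac{1}{53}\right)\right) - 53\right) + \left(24 + 20\right)\right) 87 = \left(\left(\left(34 - \frac{38}{53}\right) - 53\right) + 44\right) 87 = \left(\left(\frac{1764}{53} - 53\right) + 44\right) 87 = \left(- \frac{1045}{53} + 44\right) 87 = \frac{1287}{53} \cdot 87 = \frac{111969}{53}$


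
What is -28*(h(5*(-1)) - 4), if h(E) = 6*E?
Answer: 952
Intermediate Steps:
-28*(h(5*(-1)) - 4) = -28*(6*(5*(-1)) - 4) = -28*(6*(-5) - 4) = -28*(-30 - 4) = -28*(-34) = 952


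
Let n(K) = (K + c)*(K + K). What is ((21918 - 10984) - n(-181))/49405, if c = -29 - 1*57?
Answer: -17144/9881 ≈ -1.7350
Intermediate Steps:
c = -86 (c = -29 - 57 = -86)
n(K) = 2*K*(-86 + K) (n(K) = (K - 86)*(K + K) = (-86 + K)*(2*K) = 2*K*(-86 + K))
((21918 - 10984) - n(-181))/49405 = ((21918 - 10984) - 2*(-181)*(-86 - 181))/49405 = (10934 - 2*(-181)*(-267))*(1/49405) = (10934 - 1*96654)*(1/49405) = (10934 - 96654)*(1/49405) = -85720*1/49405 = -17144/9881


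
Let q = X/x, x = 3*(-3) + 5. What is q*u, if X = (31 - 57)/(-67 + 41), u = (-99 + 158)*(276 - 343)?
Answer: 3953/4 ≈ 988.25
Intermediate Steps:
x = -4 (x = -9 + 5 = -4)
u = -3953 (u = 59*(-67) = -3953)
X = 1 (X = -26/(-26) = -26*(-1/26) = 1)
q = -¼ (q = 1/(-4) = 1*(-¼) = -¼ ≈ -0.25000)
q*u = -¼*(-3953) = 3953/4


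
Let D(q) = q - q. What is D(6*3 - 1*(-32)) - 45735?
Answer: -45735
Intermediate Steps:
D(q) = 0
D(6*3 - 1*(-32)) - 45735 = 0 - 45735 = -45735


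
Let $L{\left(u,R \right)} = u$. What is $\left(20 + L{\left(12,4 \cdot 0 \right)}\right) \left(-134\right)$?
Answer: $-4288$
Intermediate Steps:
$\left(20 + L{\left(12,4 \cdot 0 \right)}\right) \left(-134\right) = \left(20 + 12\right) \left(-134\right) = 32 \left(-134\right) = -4288$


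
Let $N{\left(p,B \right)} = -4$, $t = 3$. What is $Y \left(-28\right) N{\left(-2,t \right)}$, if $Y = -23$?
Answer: $-2576$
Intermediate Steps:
$Y \left(-28\right) N{\left(-2,t \right)} = \left(-23\right) \left(-28\right) \left(-4\right) = 644 \left(-4\right) = -2576$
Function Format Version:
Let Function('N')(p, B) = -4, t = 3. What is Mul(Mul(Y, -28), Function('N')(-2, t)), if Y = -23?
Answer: -2576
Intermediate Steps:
Mul(Mul(Y, -28), Function('N')(-2, t)) = Mul(Mul(-23, -28), -4) = Mul(644, -4) = -2576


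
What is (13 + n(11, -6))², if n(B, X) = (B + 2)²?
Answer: 33124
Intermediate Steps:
n(B, X) = (2 + B)²
(13 + n(11, -6))² = (13 + (2 + 11)²)² = (13 + 13²)² = (13 + 169)² = 182² = 33124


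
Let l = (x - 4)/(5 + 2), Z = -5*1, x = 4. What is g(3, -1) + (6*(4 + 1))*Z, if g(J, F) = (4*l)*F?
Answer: -150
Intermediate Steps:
Z = -5
l = 0 (l = (4 - 4)/(5 + 2) = 0/7 = 0*(⅐) = 0)
g(J, F) = 0 (g(J, F) = (4*0)*F = 0*F = 0)
g(3, -1) + (6*(4 + 1))*Z = 0 + (6*(4 + 1))*(-5) = 0 + (6*5)*(-5) = 0 + 30*(-5) = 0 - 150 = -150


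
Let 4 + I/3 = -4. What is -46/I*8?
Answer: 46/3 ≈ 15.333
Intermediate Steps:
I = -24 (I = -12 + 3*(-4) = -12 - 12 = -24)
-46/I*8 = -46/(-24)*8 = -46*(-1/24)*8 = (23/12)*8 = 46/3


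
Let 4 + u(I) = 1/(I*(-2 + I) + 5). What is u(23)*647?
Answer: -1262297/488 ≈ -2586.7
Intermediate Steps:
u(I) = -4 + 1/(5 + I*(-2 + I)) (u(I) = -4 + 1/(I*(-2 + I) + 5) = -4 + 1/(5 + I*(-2 + I)))
u(23)*647 = ((-19 - 4*23² + 8*23)/(5 + 23² - 2*23))*647 = ((-19 - 4*529 + 184)/(5 + 529 - 46))*647 = ((-19 - 2116 + 184)/488)*647 = ((1/488)*(-1951))*647 = -1951/488*647 = -1262297/488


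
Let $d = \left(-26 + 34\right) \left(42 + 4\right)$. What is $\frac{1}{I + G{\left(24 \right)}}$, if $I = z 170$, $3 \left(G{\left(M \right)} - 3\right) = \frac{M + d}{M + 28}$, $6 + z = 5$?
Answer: $- \frac{39}{6415} \approx -0.0060795$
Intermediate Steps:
$d = 368$ ($d = 8 \cdot 46 = 368$)
$z = -1$ ($z = -6 + 5 = -1$)
$G{\left(M \right)} = 3 + \frac{368 + M}{3 \left(28 + M\right)}$ ($G{\left(M \right)} = 3 + \frac{\left(M + 368\right) \frac{1}{M + 28}}{3} = 3 + \frac{\left(368 + M\right) \frac{1}{28 + M}}{3} = 3 + \frac{\frac{1}{28 + M} \left(368 + M\right)}{3} = 3 + \frac{368 + M}{3 \left(28 + M\right)}$)
$I = -170$ ($I = \left(-1\right) 170 = -170$)
$\frac{1}{I + G{\left(24 \right)}} = \frac{1}{-170 + \frac{10 \left(62 + 24\right)}{3 \left(28 + 24\right)}} = \frac{1}{-170 + \frac{10}{3} \cdot \frac{1}{52} \cdot 86} = \frac{1}{-170 + \frac{215}{39}} = \frac{1}{- \frac{6415}{39}} = - \frac{39}{6415}$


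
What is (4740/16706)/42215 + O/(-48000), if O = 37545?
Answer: -176521003837/225678012800 ≈ -0.78218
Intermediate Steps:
(4740/16706)/42215 + O/(-48000) = (4740/16706)/42215 + 37545/(-48000) = (4740*(1/16706))*(1/42215) + 37545*(-1/48000) = (2370/8353)*(1/42215) - 2503/3200 = 474/70524379 - 2503/3200 = -176521003837/225678012800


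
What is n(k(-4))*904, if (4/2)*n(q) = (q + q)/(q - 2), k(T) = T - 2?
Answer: 678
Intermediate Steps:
k(T) = -2 + T
n(q) = q/(-2 + q) (n(q) = ((q + q)/(q - 2))/2 = ((2*q)/(-2 + q))/2 = (2*q/(-2 + q))/2 = q/(-2 + q))
n(k(-4))*904 = ((-2 - 4)/(-2 + (-2 - 4)))*904 = -6/(-2 - 6)*904 = -6/(-8)*904 = -6*(-⅛)*904 = (¾)*904 = 678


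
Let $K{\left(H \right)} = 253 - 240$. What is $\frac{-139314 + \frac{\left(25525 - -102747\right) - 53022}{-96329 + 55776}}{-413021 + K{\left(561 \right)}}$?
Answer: $\frac{1412418973}{4187178356} \approx 0.33732$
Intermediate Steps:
$K{\left(H \right)} = 13$
$\frac{-139314 + \frac{\left(25525 - -102747\right) - 53022}{-96329 + 55776}}{-413021 + K{\left(561 \right)}} = \frac{-139314 + \frac{\left(25525 - -102747\right) - 53022}{-96329 + 55776}}{-413021 + 13} = \frac{-139314 + \frac{\left(25525 + 102747\right) - 53022}{-40553}}{-413008} = \left(-139314 + \left(128272 - 53022\right) \left(- \frac{1}{40553}\right)\right) \left(- \frac{1}{413008}\right) = \left(-139314 + 75250 \left(- \frac{1}{40553}\right)\right) \left(- \frac{1}{413008}\right) = \left(-139314 - \frac{75250}{40553}\right) \left(- \frac{1}{413008}\right) = \left(- \frac{5649675892}{40553}\right) \left(- \frac{1}{413008}\right) = \frac{1412418973}{4187178356}$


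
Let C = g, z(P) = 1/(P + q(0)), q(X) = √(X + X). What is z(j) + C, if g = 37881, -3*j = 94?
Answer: 3560811/94 ≈ 37881.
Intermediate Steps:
q(X) = √2*√X (q(X) = √(2*X) = √2*√X)
j = -94/3 (j = -⅓*94 = -94/3 ≈ -31.333)
z(P) = 1/P (z(P) = 1/(P + √2*√0) = 1/(P + √2*0) = 1/(P + 0) = 1/P)
C = 37881
z(j) + C = 1/(-94/3) + 37881 = -3/94 + 37881 = 3560811/94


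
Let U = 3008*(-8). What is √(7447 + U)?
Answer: I*√16617 ≈ 128.91*I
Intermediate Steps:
U = -24064
√(7447 + U) = √(7447 - 24064) = √(-16617) = I*√16617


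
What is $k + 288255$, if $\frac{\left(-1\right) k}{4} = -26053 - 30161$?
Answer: $513111$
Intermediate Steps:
$k = 224856$ ($k = - 4 \left(-26053 - 30161\right) = \left(-4\right) \left(-56214\right) = 224856$)
$k + 288255 = 224856 + 288255 = 513111$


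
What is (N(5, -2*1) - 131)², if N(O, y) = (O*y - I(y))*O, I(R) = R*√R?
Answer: 32561 - 3620*I*√2 ≈ 32561.0 - 5119.5*I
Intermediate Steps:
I(R) = R^(3/2)
N(O, y) = O*(-y^(3/2) + O*y) (N(O, y) = (O*y - y^(3/2))*O = (-y^(3/2) + O*y)*O = O*(-y^(3/2) + O*y))
(N(5, -2*1) - 131)² = (5*(-(-2*1)^(3/2) + 5*(-2*1)) - 131)² = (5*(-(-2)^(3/2) + 5*(-2)) - 131)² = (5*(-(-2)*I*√2 - 10) - 131)² = (5*(2*I*√2 - 10) - 131)² = (5*(-10 + 2*I*√2) - 131)² = ((-50 + 10*I*√2) - 131)² = (-181 + 10*I*√2)²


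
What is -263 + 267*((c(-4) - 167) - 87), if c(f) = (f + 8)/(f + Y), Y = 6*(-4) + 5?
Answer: -1566931/23 ≈ -68127.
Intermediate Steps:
Y = -19 (Y = -24 + 5 = -19)
c(f) = (8 + f)/(-19 + f) (c(f) = (f + 8)/(f - 19) = (8 + f)/(-19 + f))
-263 + 267*((c(-4) - 167) - 87) = -263 + 267*(((8 - 4)/(-19 - 4) - 167) - 87) = -263 + 267*((4/(-23) - 167) - 87) = -263 + 267*((-1/23*4 - 167) - 87) = -263 + 267*((-4/23 - 167) - 87) = -263 + 267*(-3845/23 - 87) = -263 + 267*(-5846/23) = -263 - 1560882/23 = -1566931/23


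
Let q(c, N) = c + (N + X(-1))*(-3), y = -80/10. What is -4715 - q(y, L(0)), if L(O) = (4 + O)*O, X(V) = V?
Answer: -4710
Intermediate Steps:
y = -8 (y = -80/10 = -5*8/5 = -8)
L(O) = O*(4 + O)
q(c, N) = 3 + c - 3*N (q(c, N) = c + (N - 1)*(-3) = c + (-1 + N)*(-3) = c + (3 - 3*N) = 3 + c - 3*N)
-4715 - q(y, L(0)) = -4715 - (3 - 8 - 0*(4 + 0)) = -4715 - (3 - 8 - 0*4) = -4715 - (3 - 8 - 3*0) = -4715 - (3 - 8 + 0) = -4715 - 1*(-5) = -4715 + 5 = -4710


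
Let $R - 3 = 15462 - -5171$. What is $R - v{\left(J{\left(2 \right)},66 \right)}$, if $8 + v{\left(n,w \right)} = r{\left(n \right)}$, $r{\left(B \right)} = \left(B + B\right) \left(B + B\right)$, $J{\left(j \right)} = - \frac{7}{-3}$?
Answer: $\frac{185600}{9} \approx 20622.0$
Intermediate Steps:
$J{\left(j \right)} = \frac{7}{3}$ ($J{\left(j \right)} = \left(-7\right) \left(- \frac{1}{3}\right) = \frac{7}{3}$)
$r{\left(B \right)} = 4 B^{2}$ ($r{\left(B \right)} = 2 B 2 B = 4 B^{2}$)
$v{\left(n,w \right)} = -8 + 4 n^{2}$
$R = 20636$ ($R = 3 + \left(15462 - -5171\right) = 3 + \left(15462 + 5171\right) = 3 + 20633 = 20636$)
$R - v{\left(J{\left(2 \right)},66 \right)} = 20636 - \left(-8 + 4 \left(\frac{7}{3}\right)^{2}\right) = 20636 - \left(-8 + 4 \cdot \frac{49}{9}\right) = 20636 - \left(-8 + \frac{196}{9}\right) = 20636 - \frac{124}{9} = \frac{185600}{9}$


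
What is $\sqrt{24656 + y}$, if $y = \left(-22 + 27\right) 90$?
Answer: $\sqrt{25106} \approx 158.45$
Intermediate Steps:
$y = 450$ ($y = 5 \cdot 90 = 450$)
$\sqrt{24656 + y} = \sqrt{24656 + 450} = \sqrt{25106}$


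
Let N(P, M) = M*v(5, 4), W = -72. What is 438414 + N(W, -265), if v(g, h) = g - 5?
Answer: 438414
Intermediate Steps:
v(g, h) = -5 + g
N(P, M) = 0 (N(P, M) = M*(-5 + 5) = M*0 = 0)
438414 + N(W, -265) = 438414 + 0 = 438414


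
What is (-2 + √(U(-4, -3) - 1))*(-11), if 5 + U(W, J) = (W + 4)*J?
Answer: 22 - 11*I*√6 ≈ 22.0 - 26.944*I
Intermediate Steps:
U(W, J) = -5 + J*(4 + W) (U(W, J) = -5 + (W + 4)*J = -5 + (4 + W)*J = -5 + J*(4 + W))
(-2 + √(U(-4, -3) - 1))*(-11) = (-2 + √((-5 + 4*(-3) - 3*(-4)) - 1))*(-11) = (-2 + √((-5 - 12 + 12) - 1))*(-11) = (-2 + √(-5 - 1))*(-11) = (-2 + √(-6))*(-11) = (-2 + I*√6)*(-11) = 22 - 11*I*√6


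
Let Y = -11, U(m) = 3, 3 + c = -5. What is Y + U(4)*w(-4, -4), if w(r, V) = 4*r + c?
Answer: -83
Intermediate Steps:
c = -8 (c = -3 - 5 = -8)
w(r, V) = -8 + 4*r (w(r, V) = 4*r - 8 = -8 + 4*r)
Y + U(4)*w(-4, -4) = -11 + 3*(-8 + 4*(-4)) = -11 + 3*(-8 - 16) = -11 + 3*(-24) = -11 - 72 = -83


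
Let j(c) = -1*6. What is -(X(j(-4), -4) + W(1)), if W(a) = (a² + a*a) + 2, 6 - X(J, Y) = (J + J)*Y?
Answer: 38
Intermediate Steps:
j(c) = -6
X(J, Y) = 6 - 2*J*Y (X(J, Y) = 6 - (J + J)*Y = 6 - 2*J*Y)
W(a) = 2 + 2*a² (W(a) = (a² + a²) + 2 = 2*a² + 2 = 2 + 2*a²)
-(X(j(-4), -4) + W(1)) = -((6 - 2*(-6)*(-4)) + (2 + 2*1²)) = -((6 - 48) + (2 + 2*1)) = -(-42 + (2 + 2)) = -(-42 + 4) = -1*(-38) = 38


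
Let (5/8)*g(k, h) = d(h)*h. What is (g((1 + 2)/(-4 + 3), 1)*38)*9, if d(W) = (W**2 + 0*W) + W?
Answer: 5472/5 ≈ 1094.4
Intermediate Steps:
d(W) = W + W**2 (d(W) = (W**2 + 0) + W = W**2 + W = W + W**2)
g(k, h) = 8*h**2*(1 + h)/5 (g(k, h) = 8*((h*(1 + h))*h)/5 = 8*(h**2*(1 + h))/5 = 8*h**2*(1 + h)/5)
(g((1 + 2)/(-4 + 3), 1)*38)*9 = (((8/5)*1**2*(1 + 1))*38)*9 = (((8/5)*1*2)*38)*9 = ((16/5)*38)*9 = (608/5)*9 = 5472/5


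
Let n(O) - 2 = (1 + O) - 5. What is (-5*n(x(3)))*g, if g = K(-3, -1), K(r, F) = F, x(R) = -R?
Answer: -25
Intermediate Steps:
n(O) = -2 + O (n(O) = 2 + ((1 + O) - 5) = 2 + (-4 + O) = -2 + O)
g = -1
(-5*n(x(3)))*g = -5*(-2 - 1*3)*(-1) = -5*(-2 - 3)*(-1) = -5*(-5)*(-1) = 25*(-1) = -25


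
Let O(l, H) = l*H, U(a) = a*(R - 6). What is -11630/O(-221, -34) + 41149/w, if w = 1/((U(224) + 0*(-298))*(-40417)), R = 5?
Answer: 1399627842514729/3757 ≈ 3.7254e+11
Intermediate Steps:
U(a) = -a (U(a) = a*(5 - 6) = a*(-1) = -a)
O(l, H) = H*l
w = 1/9053408 (w = 1/((-1*224 + 0*(-298))*(-40417)) = -1/40417/(-224 + 0) = -1/40417/(-224) = -1/224*(-1/40417) = 1/9053408 ≈ 1.1046e-7)
-11630/O(-221, -34) + 41149/w = -11630/((-34*(-221))) + 41149/(1/9053408) = -11630/7514 + 41149*9053408 = -11630*1/7514 + 372538685792 = -5815/3757 + 372538685792 = 1399627842514729/3757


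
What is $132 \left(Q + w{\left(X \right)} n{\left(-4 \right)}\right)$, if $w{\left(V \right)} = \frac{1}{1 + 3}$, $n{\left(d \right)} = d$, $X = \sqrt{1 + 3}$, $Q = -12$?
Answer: $-1716$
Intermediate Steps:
$X = 2$ ($X = \sqrt{4} = 2$)
$w{\left(V \right)} = \frac{1}{4}$
$132 \left(Q + w{\left(X \right)} n{\left(-4 \right)}\right) = 132 \left(-12 + \frac{1}{4} \left(-4\right)\right) = 132 \left(-12 - 1\right) = 132 \left(-13\right) = -1716$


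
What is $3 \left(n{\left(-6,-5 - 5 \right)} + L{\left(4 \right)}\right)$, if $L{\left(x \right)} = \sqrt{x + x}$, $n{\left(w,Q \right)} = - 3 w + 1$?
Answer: $57 + 6 \sqrt{2} \approx 65.485$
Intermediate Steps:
$n{\left(w,Q \right)} = 1 - 3 w$
$L{\left(x \right)} = \sqrt{2} \sqrt{x}$ ($L{\left(x \right)} = \sqrt{2 x} = \sqrt{2} \sqrt{x}$)
$3 \left(n{\left(-6,-5 - 5 \right)} + L{\left(4 \right)}\right) = 3 \left(\left(1 - -18\right) + \sqrt{2} \sqrt{4}\right) = 3 \left(\left(1 + 18\right) + \sqrt{2} \cdot 2\right) = 3 \left(19 + 2 \sqrt{2}\right) = 57 + 6 \sqrt{2}$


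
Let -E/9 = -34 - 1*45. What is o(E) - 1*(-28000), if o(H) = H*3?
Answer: 30133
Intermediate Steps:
E = 711 (E = -9*(-34 - 1*45) = -9*(-34 - 45) = -9*(-79) = 711)
o(H) = 3*H
o(E) - 1*(-28000) = 3*711 - 1*(-28000) = 2133 + 28000 = 30133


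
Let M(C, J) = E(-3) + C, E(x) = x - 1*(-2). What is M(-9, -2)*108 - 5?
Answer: -1085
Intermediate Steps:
E(x) = 2 + x (E(x) = x + 2 = 2 + x)
M(C, J) = -1 + C (M(C, J) = (2 - 3) + C = -1 + C)
M(-9, -2)*108 - 5 = (-1 - 9)*108 - 5 = -10*108 - 5 = -1080 - 5 = -1085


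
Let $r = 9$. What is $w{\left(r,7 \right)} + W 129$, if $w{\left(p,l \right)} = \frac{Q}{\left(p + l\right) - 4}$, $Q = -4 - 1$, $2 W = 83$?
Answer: $\frac{64237}{12} \approx 5353.1$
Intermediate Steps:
$W = \frac{83}{2}$ ($W = \frac{1}{2} \cdot 83 = \frac{83}{2} \approx 41.5$)
$Q = -5$ ($Q = -4 - 1 = -5$)
$w{\left(p,l \right)} = - \frac{5}{-4 + l + p}$ ($w{\left(p,l \right)} = \frac{1}{\left(p + l\right) - 4} \left(-5\right) = \frac{1}{\left(l + p\right) - 4} \left(-5\right) = \frac{1}{-4 + l + p} \left(-5\right) = - \frac{5}{-4 + l + p}$)
$w{\left(r,7 \right)} + W 129 = - \frac{5}{-4 + 7 + 9} + \frac{83}{2} \cdot 129 = - \frac{5}{12} + \frac{10707}{2} = \frac{64237}{12}$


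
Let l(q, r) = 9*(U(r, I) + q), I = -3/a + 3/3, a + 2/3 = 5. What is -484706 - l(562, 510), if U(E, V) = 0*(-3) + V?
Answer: -6366968/13 ≈ -4.8977e+5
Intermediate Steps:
a = 13/3 (a = -2/3 + 5 = 13/3 ≈ 4.3333)
I = 4/13 (I = -3/13/3 + 3/3 = -3*3/13 + 3*(1/3) = -9/13 + 1 = 4/13 ≈ 0.30769)
U(E, V) = V (U(E, V) = 0 + V = V)
l(q, r) = 36/13 + 9*q (l(q, r) = 9*(4/13 + q) = 36/13 + 9*q)
-484706 - l(562, 510) = -484706 - (36/13 + 9*562) = -484706 - (36/13 + 5058) = -484706 - 1*65790/13 = -484706 - 65790/13 = -6366968/13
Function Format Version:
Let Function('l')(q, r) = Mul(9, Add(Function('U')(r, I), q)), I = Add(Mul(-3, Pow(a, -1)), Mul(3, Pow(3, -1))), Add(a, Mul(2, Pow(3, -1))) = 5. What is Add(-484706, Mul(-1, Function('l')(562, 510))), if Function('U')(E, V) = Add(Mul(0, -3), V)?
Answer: Rational(-6366968, 13) ≈ -4.8977e+5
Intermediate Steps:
a = Rational(13, 3) (a = Add(Rational(-2, 3), 5) = Rational(13, 3) ≈ 4.3333)
I = Rational(4, 13) (I = Add(Mul(-3, Pow(Rational(13, 3), -1)), Mul(3, Pow(3, -1))) = Add(Mul(-3, Rational(3, 13)), Mul(3, Rational(1, 3))) = Add(Rational(-9, 13), 1) = Rational(4, 13) ≈ 0.30769)
Function('U')(E, V) = V (Function('U')(E, V) = Add(0, V) = V)
Function('l')(q, r) = Add(Rational(36, 13), Mul(9, q)) (Function('l')(q, r) = Mul(9, Add(Rational(4, 13), q)) = Add(Rational(36, 13), Mul(9, q)))
Add(-484706, Mul(-1, Function('l')(562, 510))) = Add(-484706, Mul(-1, Add(Rational(36, 13), Mul(9, 562)))) = Add(-484706, Mul(-1, Add(Rational(36, 13), 5058))) = Add(-484706, Mul(-1, Rational(65790, 13))) = Add(-484706, Rational(-65790, 13)) = Rational(-6366968, 13)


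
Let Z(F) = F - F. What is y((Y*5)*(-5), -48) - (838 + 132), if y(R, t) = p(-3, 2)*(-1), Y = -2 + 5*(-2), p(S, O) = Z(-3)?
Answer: -970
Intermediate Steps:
Z(F) = 0
p(S, O) = 0
Y = -12 (Y = -2 - 10 = -12)
y(R, t) = 0 (y(R, t) = 0*(-1) = 0)
y((Y*5)*(-5), -48) - (838 + 132) = 0 - (838 + 132) = 0 - 1*970 = 0 - 970 = -970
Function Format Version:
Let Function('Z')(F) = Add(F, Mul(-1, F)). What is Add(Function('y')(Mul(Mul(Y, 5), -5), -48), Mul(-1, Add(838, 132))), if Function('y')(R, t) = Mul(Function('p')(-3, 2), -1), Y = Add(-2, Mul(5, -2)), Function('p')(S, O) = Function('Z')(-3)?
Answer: -970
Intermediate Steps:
Function('Z')(F) = 0
Function('p')(S, O) = 0
Y = -12 (Y = Add(-2, -10) = -12)
Function('y')(R, t) = 0 (Function('y')(R, t) = Mul(0, -1) = 0)
Add(Function('y')(Mul(Mul(Y, 5), -5), -48), Mul(-1, Add(838, 132))) = Add(0, Mul(-1, Add(838, 132))) = Add(0, Mul(-1, 970)) = Add(0, -970) = -970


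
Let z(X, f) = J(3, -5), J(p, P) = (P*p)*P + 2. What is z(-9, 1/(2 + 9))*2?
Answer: 154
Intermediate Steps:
J(p, P) = 2 + p*P**2 (J(p, P) = p*P**2 + 2 = 2 + p*P**2)
z(X, f) = 77 (z(X, f) = 2 + 3*(-5)**2 = 2 + 3*25 = 2 + 75 = 77)
z(-9, 1/(2 + 9))*2 = 77*2 = 154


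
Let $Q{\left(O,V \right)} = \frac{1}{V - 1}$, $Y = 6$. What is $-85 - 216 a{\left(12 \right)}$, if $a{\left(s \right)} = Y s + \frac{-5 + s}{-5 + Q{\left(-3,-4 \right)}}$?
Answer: $- \frac{199501}{13} \approx -15346.0$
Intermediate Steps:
$Q{\left(O,V \right)} = \frac{1}{-1 + V}$
$a{\left(s \right)} = \frac{25}{26} + \frac{151 s}{26}$ ($a{\left(s \right)} = 6 s + \frac{-5 + s}{-5 + \frac{1}{-1 - 4}} = 6 s + \frac{-5 + s}{-5 + \frac{1}{-5}} = 6 s + \frac{-5 + s}{-5 - \frac{1}{5}} = 6 s + \frac{-5 + s}{- \frac{26}{5}} = 6 s + \left(-5 + s\right) \left(- \frac{5}{26}\right) = 6 s - \left(- \frac{25}{26} + \frac{5 s}{26}\right) = \frac{25}{26} + \frac{151 s}{26}$)
$-85 - 216 a{\left(12 \right)} = -85 - 216 \left(\frac{25}{26} + \frac{151}{26} \cdot 12\right) = -85 - 216 \left(\frac{25}{26} + \frac{906}{13}\right) = -85 - \frac{198396}{13} = - \frac{199501}{13}$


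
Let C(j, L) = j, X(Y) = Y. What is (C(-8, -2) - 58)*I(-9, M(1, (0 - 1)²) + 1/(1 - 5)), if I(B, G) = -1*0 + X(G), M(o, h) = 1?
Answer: -99/2 ≈ -49.500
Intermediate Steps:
I(B, G) = G (I(B, G) = -1*0 + G = 0 + G = G)
(C(-8, -2) - 58)*I(-9, M(1, (0 - 1)²) + 1/(1 - 5)) = (-8 - 58)*(1 + 1/(1 - 5)) = -66*(1 + 1/(-4)) = -66*(1 - ¼) = -66*¾ = -99/2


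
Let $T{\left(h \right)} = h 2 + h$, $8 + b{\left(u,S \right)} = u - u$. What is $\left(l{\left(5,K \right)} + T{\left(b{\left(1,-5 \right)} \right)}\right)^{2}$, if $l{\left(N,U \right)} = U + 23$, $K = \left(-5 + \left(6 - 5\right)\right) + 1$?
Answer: $16$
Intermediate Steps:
$b{\left(u,S \right)} = -8$ ($b{\left(u,S \right)} = -8 + \left(u - u\right) = -8 + 0 = -8$)
$K = -3$ ($K = \left(-5 + \left(6 - 5\right)\right) + 1 = \left(-5 + 1\right) + 1 = -4 + 1 = -3$)
$T{\left(h \right)} = 3 h$ ($T{\left(h \right)} = 2 h + h = 3 h$)
$l{\left(N,U \right)} = 23 + U$
$\left(l{\left(5,K \right)} + T{\left(b{\left(1,-5 \right)} \right)}\right)^{2} = \left(\left(23 - 3\right) + 3 \left(-8\right)\right)^{2} = \left(20 - 24\right)^{2} = \left(-4\right)^{2} = 16$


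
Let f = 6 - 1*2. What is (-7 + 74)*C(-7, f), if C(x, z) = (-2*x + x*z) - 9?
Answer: -1541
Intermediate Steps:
f = 4 (f = 6 - 2 = 4)
C(x, z) = -9 - 2*x + x*z
(-7 + 74)*C(-7, f) = (-7 + 74)*(-9 - 2*(-7) - 7*4) = 67*(-9 + 14 - 28) = 67*(-23) = -1541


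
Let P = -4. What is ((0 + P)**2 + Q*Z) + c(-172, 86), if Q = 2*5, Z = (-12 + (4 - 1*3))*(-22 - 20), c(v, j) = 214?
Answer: 4850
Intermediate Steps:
Z = 462 (Z = (-12 + (4 - 3))*(-42) = (-12 + 1)*(-42) = -11*(-42) = 462)
Q = 10
((0 + P)**2 + Q*Z) + c(-172, 86) = ((0 - 4)**2 + 10*462) + 214 = ((-4)**2 + 4620) + 214 = (16 + 4620) + 214 = 4636 + 214 = 4850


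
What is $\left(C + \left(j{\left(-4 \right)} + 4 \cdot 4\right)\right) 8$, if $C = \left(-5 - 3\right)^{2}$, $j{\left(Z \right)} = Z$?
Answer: $608$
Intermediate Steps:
$C = 64$ ($C = \left(-8\right)^{2} = 64$)
$\left(C + \left(j{\left(-4 \right)} + 4 \cdot 4\right)\right) 8 = \left(64 + \left(-4 + 4 \cdot 4\right)\right) 8 = \left(64 + \left(-4 + 16\right)\right) 8 = \left(64 + 12\right) 8 = 76 \cdot 8 = 608$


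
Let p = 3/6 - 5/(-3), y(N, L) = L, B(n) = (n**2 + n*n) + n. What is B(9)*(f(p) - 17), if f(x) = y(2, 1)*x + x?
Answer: -2166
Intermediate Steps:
B(n) = n + 2*n**2 (B(n) = (n**2 + n**2) + n = 2*n**2 + n = n + 2*n**2)
p = 13/6 (p = 3*(1/6) - 5*(-1/3) = 1/2 + 5/3 = 13/6 ≈ 2.1667)
f(x) = 2*x (f(x) = 1*x + x = x + x = 2*x)
B(9)*(f(p) - 17) = (9*(1 + 2*9))*(2*(13/6) - 17) = (9*(1 + 18))*(13/3 - 17) = (9*19)*(-38/3) = 171*(-38/3) = -2166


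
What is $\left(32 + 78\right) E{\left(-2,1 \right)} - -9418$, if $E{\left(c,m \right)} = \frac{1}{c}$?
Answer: $9363$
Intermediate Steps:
$\left(32 + 78\right) E{\left(-2,1 \right)} - -9418 = \frac{32 + 78}{-2} - -9418 = 110 \left(- \frac{1}{2}\right) + 9418 = -55 + 9418 = 9363$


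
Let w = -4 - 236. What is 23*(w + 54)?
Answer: -4278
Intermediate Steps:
w = -240
23*(w + 54) = 23*(-240 + 54) = 23*(-186) = -4278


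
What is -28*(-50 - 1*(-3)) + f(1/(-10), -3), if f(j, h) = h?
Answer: 1313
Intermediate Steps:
-28*(-50 - 1*(-3)) + f(1/(-10), -3) = -28*(-50 - 1*(-3)) - 3 = -28*(-50 + 3) - 3 = -28*(-47) - 3 = 1316 - 3 = 1313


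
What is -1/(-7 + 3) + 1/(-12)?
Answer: 1/6 ≈ 0.16667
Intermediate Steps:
-1/(-7 + 3) + 1/(-12) = -1/(-4) - 1/12 = -1*(-1/4) - 1/12 = 1/4 - 1/12 = 1/6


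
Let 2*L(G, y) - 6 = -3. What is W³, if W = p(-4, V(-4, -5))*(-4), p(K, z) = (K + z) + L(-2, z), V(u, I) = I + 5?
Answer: 1000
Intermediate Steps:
L(G, y) = 3/2 (L(G, y) = 3 + (½)*(-3) = 3 - 3/2 = 3/2)
V(u, I) = 5 + I
p(K, z) = 3/2 + K + z (p(K, z) = (K + z) + 3/2 = 3/2 + K + z)
W = 10 (W = (3/2 - 4 + (5 - 5))*(-4) = (3/2 - 4 + 0)*(-4) = -5/2*(-4) = 10)
W³ = 10³ = 1000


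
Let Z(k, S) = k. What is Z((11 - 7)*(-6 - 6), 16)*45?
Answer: -2160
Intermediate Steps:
Z((11 - 7)*(-6 - 6), 16)*45 = ((11 - 7)*(-6 - 6))*45 = (4*(-12))*45 = -48*45 = -2160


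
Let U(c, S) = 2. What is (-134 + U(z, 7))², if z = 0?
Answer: 17424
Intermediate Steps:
(-134 + U(z, 7))² = (-134 + 2)² = (-132)² = 17424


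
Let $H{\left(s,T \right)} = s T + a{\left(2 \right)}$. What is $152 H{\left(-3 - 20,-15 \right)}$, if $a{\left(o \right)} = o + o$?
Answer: $53048$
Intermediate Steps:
$a{\left(o \right)} = 2 o$
$H{\left(s,T \right)} = 4 + T s$ ($H{\left(s,T \right)} = s T + 2 \cdot 2 = T s + 4 = 4 + T s$)
$152 H{\left(-3 - 20,-15 \right)} = 152 \left(4 - 15 \left(-3 - 20\right)\right) = 152 \left(4 - -345\right) = 152 \left(4 + 345\right) = 152 \cdot 349 = 53048$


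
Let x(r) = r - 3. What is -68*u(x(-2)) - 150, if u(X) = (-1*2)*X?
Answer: -830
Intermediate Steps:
x(r) = -3 + r
u(X) = -2*X
-68*u(x(-2)) - 150 = -(-136)*(-3 - 2) - 150 = -(-136)*(-5) - 150 = -68*10 - 150 = -680 - 150 = -830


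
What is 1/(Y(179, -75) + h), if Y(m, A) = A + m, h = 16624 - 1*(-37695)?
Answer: 1/54423 ≈ 1.8375e-5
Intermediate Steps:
h = 54319 (h = 16624 + 37695 = 54319)
1/(Y(179, -75) + h) = 1/((-75 + 179) + 54319) = 1/(104 + 54319) = 1/54423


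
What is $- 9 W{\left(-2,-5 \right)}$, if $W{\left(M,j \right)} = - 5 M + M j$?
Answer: $-180$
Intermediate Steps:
$- 9 W{\left(-2,-5 \right)} = - 9 \left(- 2 \left(-5 - 5\right)\right) = - 9 \left(\left(-2\right) \left(-10\right)\right) = \left(-9\right) 20 = -180$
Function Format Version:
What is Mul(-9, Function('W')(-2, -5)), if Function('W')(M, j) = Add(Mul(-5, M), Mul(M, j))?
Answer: -180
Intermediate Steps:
Mul(-9, Function('W')(-2, -5)) = Mul(-9, Mul(-2, Add(-5, -5))) = Mul(-9, Mul(-2, -10)) = Mul(-9, 20) = -180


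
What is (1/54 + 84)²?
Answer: 20584369/2916 ≈ 7059.1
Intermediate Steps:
(1/54 + 84)² = (4537/54)² = 20584369/2916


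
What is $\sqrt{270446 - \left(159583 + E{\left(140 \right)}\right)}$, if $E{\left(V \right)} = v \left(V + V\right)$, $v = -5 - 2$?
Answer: $\sqrt{112823} \approx 335.89$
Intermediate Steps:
$v = -7$
$E{\left(V \right)} = - 14 V$ ($E{\left(V \right)} = - 7 \left(V + V\right) = - 7 \cdot 2 V = - 14 V$)
$\sqrt{270446 - \left(159583 + E{\left(140 \right)}\right)} = \sqrt{270446 - \left(159583 - 1960\right)} = \sqrt{270446 - 157623} = \sqrt{112823}$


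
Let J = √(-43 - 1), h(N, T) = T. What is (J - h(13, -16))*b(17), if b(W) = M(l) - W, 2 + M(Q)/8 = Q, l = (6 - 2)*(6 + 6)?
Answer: 5616 + 702*I*√11 ≈ 5616.0 + 2328.3*I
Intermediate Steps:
l = 48 (l = 4*12 = 48)
M(Q) = -16 + 8*Q
J = 2*I*√11 (J = √(-44) = 2*I*√11 ≈ 6.6332*I)
b(W) = 368 - W (b(W) = (-16 + 8*48) - W = (-16 + 384) - W = 368 - W)
(J - h(13, -16))*b(17) = (2*I*√11 - 1*(-16))*(368 - 1*17) = (2*I*√11 + 16)*(368 - 17) = (16 + 2*I*√11)*351 = 5616 + 702*I*√11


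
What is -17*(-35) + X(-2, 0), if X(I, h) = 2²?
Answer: 599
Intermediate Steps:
X(I, h) = 4
-17*(-35) + X(-2, 0) = -17*(-35) + 4 = 595 + 4 = 599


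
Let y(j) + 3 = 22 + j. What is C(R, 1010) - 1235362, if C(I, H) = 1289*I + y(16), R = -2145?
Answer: -4000232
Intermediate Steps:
y(j) = 19 + j (y(j) = -3 + (22 + j) = 19 + j)
C(I, H) = 35 + 1289*I (C(I, H) = 1289*I + (19 + 16) = 1289*I + 35 = 35 + 1289*I)
C(R, 1010) - 1235362 = (35 + 1289*(-2145)) - 1235362 = (35 - 2764905) - 1235362 = -2764870 - 1235362 = -4000232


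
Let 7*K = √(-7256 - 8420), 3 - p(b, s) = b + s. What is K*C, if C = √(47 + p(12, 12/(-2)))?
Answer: 4*I*√43109/7 ≈ 118.64*I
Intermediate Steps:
p(b, s) = 3 - b - s (p(b, s) = 3 - (b + s) = 3 + (-b - s) = 3 - b - s)
K = 2*I*√3919/7 (K = √(-7256 - 8420)/7 = √(-15676)/7 = (2*I*√3919)/7 = 2*I*√3919/7 ≈ 17.886*I)
C = 2*√11 (C = √(47 + (3 - 1*12 - 12/(-2))) = √(47 + (3 - 12 - 12*(-1)/2)) = √(47 + (3 - 12 - 1*(-6))) = √(47 + (3 - 12 + 6)) = √(47 - 3) = √44 = 2*√11 ≈ 6.6332)
K*C = (2*I*√3919/7)*(2*√11) = 4*I*√43109/7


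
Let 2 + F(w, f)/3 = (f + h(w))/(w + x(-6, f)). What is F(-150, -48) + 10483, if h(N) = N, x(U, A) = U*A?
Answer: 240872/23 ≈ 10473.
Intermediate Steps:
x(U, A) = A*U
F(w, f) = -6 + 3*(f + w)/(w - 6*f) (F(w, f) = -6 + 3*((f + w)/(w + f*(-6))) = -6 + 3*((f + w)/(w - 6*f)) = -6 + 3*(f + w)/(w - 6*f))
F(-150, -48) + 10483 = 3*(-1*(-150) + 13*(-48))/(-150 - 6*(-48)) + 10483 = 3*(150 - 624)/(-150 + 288) + 10483 = 3*(-474)/138 + 10483 = 3*(1/138)*(-474) + 10483 = -237/23 + 10483 = 240872/23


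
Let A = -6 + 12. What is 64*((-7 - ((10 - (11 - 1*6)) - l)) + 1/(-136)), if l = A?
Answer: -6536/17 ≈ -384.47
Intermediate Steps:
A = 6
l = 6
64*((-7 - ((10 - (11 - 1*6)) - l)) + 1/(-136)) = 64*((-7 - ((10 - (11 - 1*6)) - 1*6)) + 1/(-136)) = 64*((-7 - ((10 - (11 - 6)) - 6)) - 1/136) = 64*((-7 - ((10 - 1*5) - 6)) - 1/136) = 64*((-7 - ((10 - 5) - 6)) - 1/136) = 64*((-7 - (5 - 6)) - 1/136) = 64*((-7 - 1*(-1)) - 1/136) = 64*((-7 + 1) - 1/136) = 64*(-6 - 1/136) = 64*(-817/136) = -6536/17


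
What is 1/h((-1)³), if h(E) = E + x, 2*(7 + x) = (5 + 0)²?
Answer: 2/9 ≈ 0.22222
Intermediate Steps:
x = 11/2 (x = -7 + (5 + 0)²/2 = -7 + (½)*5² = -7 + (½)*25 = -7 + 25/2 = 11/2 ≈ 5.5000)
h(E) = 11/2 + E (h(E) = E + 11/2 = 11/2 + E)
1/h((-1)³) = 1/(11/2 + (-1)³) = 1/(11/2 - 1) = 1/(9/2) = 2/9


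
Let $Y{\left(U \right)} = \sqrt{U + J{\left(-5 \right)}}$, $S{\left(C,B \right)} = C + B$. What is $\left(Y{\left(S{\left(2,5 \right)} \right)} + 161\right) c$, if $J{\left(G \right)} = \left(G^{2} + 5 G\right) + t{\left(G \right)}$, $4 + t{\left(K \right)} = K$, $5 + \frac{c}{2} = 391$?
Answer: $124292 + 772 i \sqrt{2} \approx 1.2429 \cdot 10^{5} + 1091.8 i$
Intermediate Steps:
$c = 772$ ($c = -10 + 2 \cdot 391 = -10 + 782 = 772$)
$S{\left(C,B \right)} = B + C$
$t{\left(K \right)} = -4 + K$
$J{\left(G \right)} = -4 + G^{2} + 6 G$ ($J{\left(G \right)} = \left(G^{2} + 5 G\right) + \left(-4 + G\right) = -4 + G^{2} + 6 G$)
$Y{\left(U \right)} = \sqrt{-9 + U}$ ($Y{\left(U \right)} = \sqrt{U + \left(-4 + \left(-5\right)^{2} + 6 \left(-5\right)\right)} = \sqrt{U - 9} = \sqrt{-9 + U}$)
$\left(Y{\left(S{\left(2,5 \right)} \right)} + 161\right) c = \left(\sqrt{-9 + \left(5 + 2\right)} + 161\right) 772 = \left(\sqrt{-9 + 7} + 161\right) 772 = \left(\sqrt{-2} + 161\right) 772 = \left(i \sqrt{2} + 161\right) 772 = \left(161 + i \sqrt{2}\right) 772 = 124292 + 772 i \sqrt{2}$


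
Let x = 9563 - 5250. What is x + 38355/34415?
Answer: 29694050/6883 ≈ 4314.1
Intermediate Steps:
x = 4313
x + 38355/34415 = 4313 + 38355/34415 = 4313 + 38355*(1/34415) = 4313 + 7671/6883 = 29694050/6883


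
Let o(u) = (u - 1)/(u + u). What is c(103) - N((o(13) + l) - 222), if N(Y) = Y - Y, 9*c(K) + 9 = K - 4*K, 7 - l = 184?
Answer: -106/3 ≈ -35.333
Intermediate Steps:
l = -177 (l = 7 - 1*184 = 7 - 184 = -177)
o(u) = (-1 + u)/(2*u) (o(u) = (-1 + u)/((2*u)) = (-1 + u)*(1/(2*u)) = (-1 + u)/(2*u))
c(K) = -1 - K/3 (c(K) = -1 + (K - 4*K)/9 = -1 + (-3*K)/9 = -1 - K/3)
N(Y) = 0
c(103) - N((o(13) + l) - 222) = (-1 - ⅓*103) - 1*0 = (-1 - 103/3) + 0 = -106/3 + 0 = -106/3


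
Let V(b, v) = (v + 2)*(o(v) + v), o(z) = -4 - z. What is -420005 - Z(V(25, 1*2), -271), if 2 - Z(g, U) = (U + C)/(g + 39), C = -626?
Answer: -420046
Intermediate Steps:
V(b, v) = -8 - 4*v (V(b, v) = (v + 2)*((-4 - v) + v) = (2 + v)*(-4) = -8 - 4*v)
Z(g, U) = 2 - (-626 + U)/(39 + g) (Z(g, U) = 2 - (U - 626)/(g + 39) = 2 - (-626 + U)/(39 + g))
-420005 - Z(V(25, 1*2), -271) = -420005 - (704 - 1*(-271) + 2*(-8 - 4*2))/(39 + (-8 - 4*2)) = -420005 - (704 + 271 + 2*(-8 - 4*2))/(39 + (-8 - 4*2)) = -420005 - (704 + 271 + 2*(-8 - 8))/(39 + (-8 - 8)) = -420005 - (704 + 271 + 2*(-16))/(39 - 16) = -420005 - (704 + 271 - 32)/23 = -420005 - 943/23 = -420005 - 1*41 = -420005 - 41 = -420046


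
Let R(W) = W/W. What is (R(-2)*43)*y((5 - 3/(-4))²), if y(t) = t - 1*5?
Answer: 19307/16 ≈ 1206.7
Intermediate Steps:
y(t) = -5 + t (y(t) = t - 5 = -5 + t)
R(W) = 1
(R(-2)*43)*y((5 - 3/(-4))²) = (1*43)*(-5 + (5 - 3/(-4))²) = 43*(-5 + (5 - 3*(-¼))²) = 43*(-5 + (5 + ¾)²) = 43*(-5 + (23/4)²) = 43*(-5 + 529/16) = 43*(449/16) = 19307/16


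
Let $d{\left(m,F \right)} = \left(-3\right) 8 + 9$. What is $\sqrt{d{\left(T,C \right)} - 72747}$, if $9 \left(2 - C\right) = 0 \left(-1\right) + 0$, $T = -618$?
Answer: $i \sqrt{72762} \approx 269.74 i$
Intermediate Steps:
$C = 2$ ($C = 2 - \frac{0 \left(-1\right) + 0}{9} = 2 - \frac{0 + 0}{9} = 2 - 0 = 2 + 0 = 2$)
$d{\left(m,F \right)} = -15$ ($d{\left(m,F \right)} = -24 + 9 = -15$)
$\sqrt{d{\left(T,C \right)} - 72747} = \sqrt{-15 - 72747} = \sqrt{-72762} = i \sqrt{72762}$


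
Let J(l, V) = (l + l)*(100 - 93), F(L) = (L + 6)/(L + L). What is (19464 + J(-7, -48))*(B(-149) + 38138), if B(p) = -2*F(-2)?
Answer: 738619240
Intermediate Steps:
F(L) = (6 + L)/(2*L) (F(L) = (6 + L)/((2*L)) = (6 + L)*(1/(2*L)) = (6 + L)/(2*L))
B(p) = 2 (B(p) = -(6 - 2)/(-2) = -(-1)*4/2 = -2*(-1) = 2)
J(l, V) = 14*l (J(l, V) = (2*l)*7 = 14*l)
(19464 + J(-7, -48))*(B(-149) + 38138) = (19464 + 14*(-7))*(2 + 38138) = (19464 - 98)*38140 = 19366*38140 = 738619240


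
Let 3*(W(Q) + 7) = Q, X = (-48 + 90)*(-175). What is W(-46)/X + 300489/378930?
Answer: 110852846/139256775 ≈ 0.79603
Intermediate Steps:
X = -7350 (X = 42*(-175) = -7350)
W(Q) = -7 + Q/3
W(-46)/X + 300489/378930 = (-7 + (1/3)*(-46))/(-7350) + 300489/378930 = (-7 - 46/3)*(-1/7350) + 300489*(1/378930) = -67/3*(-1/7350) + 100163/126310 = 67/22050 + 100163/126310 = 110852846/139256775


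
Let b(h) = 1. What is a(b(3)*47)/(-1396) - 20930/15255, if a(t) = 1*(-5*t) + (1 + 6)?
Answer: -1287007/1064799 ≈ -1.2087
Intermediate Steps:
a(t) = 7 - 5*t (a(t) = -5*t + 7 = 7 - 5*t)
a(b(3)*47)/(-1396) - 20930/15255 = (7 - 5*47)/(-1396) - 20930/15255 = (7 - 5*47)*(-1/1396) - 20930*1/15255 = (7 - 235)*(-1/1396) - 4186/3051 = -228*(-1/1396) - 4186/3051 = 57/349 - 4186/3051 = -1287007/1064799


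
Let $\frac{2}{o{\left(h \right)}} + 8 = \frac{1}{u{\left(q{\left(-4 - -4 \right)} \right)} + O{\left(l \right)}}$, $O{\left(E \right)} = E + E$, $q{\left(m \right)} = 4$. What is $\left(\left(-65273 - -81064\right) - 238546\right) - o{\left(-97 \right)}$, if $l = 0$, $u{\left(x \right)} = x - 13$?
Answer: $- \frac{16261097}{73} \approx -2.2275 \cdot 10^{5}$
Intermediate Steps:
$u{\left(x \right)} = -13 + x$
$O{\left(E \right)} = 2 E$
$o{\left(h \right)} = - \frac{18}{73}$ ($o{\left(h \right)} = \frac{2}{-8 + \frac{1}{\left(-13 + 4\right) + 2 \cdot 0}} = \frac{2}{-8 + \frac{1}{-9 + 0}} = \frac{2}{-8 + \frac{1}{-9}} = \frac{2}{-8 - \frac{1}{9}} = \frac{2}{- \frac{73}{9}} = 2 \left(- \frac{9}{73}\right) = - \frac{18}{73}$)
$\left(\left(-65273 - -81064\right) - 238546\right) - o{\left(-97 \right)} = \left(\left(-65273 - -81064\right) - 238546\right) - - \frac{18}{73} = \left(\left(-65273 + 81064\right) - 238546\right) + \frac{18}{73} = \left(15791 - 238546\right) + \frac{18}{73} = -222755 + \frac{18}{73} = - \frac{16261097}{73}$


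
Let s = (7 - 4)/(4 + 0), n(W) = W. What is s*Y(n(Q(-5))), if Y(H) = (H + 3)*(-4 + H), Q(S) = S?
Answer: 27/2 ≈ 13.500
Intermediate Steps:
Y(H) = (-4 + H)*(3 + H) (Y(H) = (3 + H)*(-4 + H) = (-4 + H)*(3 + H))
s = 3/4 ≈ 0.75000
s*Y(n(Q(-5))) = 3*(-12 + (-5)**2 - 1*(-5))/4 = 3*(-12 + 25 + 5)/4 = (3/4)*18 = 27/2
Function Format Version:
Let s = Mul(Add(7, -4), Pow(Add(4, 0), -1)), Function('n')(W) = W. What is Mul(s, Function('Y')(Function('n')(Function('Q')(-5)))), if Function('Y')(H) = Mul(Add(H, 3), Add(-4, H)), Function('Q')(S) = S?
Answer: Rational(27, 2) ≈ 13.500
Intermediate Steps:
Function('Y')(H) = Mul(Add(-4, H), Add(3, H)) (Function('Y')(H) = Mul(Add(3, H), Add(-4, H)) = Mul(Add(-4, H), Add(3, H)))
s = Rational(3, 4) (s = Mul(3, Pow(4, -1)) = Mul(3, Rational(1, 4)) = Rational(3, 4) ≈ 0.75000)
Mul(s, Function('Y')(Function('n')(Function('Q')(-5)))) = Mul(Rational(3, 4), Add(-12, Pow(-5, 2), Mul(-1, -5))) = Mul(Rational(3, 4), Add(-12, 25, 5)) = Mul(Rational(3, 4), 18) = Rational(27, 2)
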